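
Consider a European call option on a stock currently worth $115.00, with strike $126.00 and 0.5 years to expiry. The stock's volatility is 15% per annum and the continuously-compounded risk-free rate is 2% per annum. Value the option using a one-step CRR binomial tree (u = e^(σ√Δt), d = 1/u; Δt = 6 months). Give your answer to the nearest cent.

CRR parameters: u = e^(σ√Δt) = e^(0.15·√0.5) = 1.1119, d = 1/u = 0.8994
Per-period rate: rΔt = 0.02·0.5 = 0.01, so R = e^0.01 = 1.0101
Risk-neutral probability p = (e^0.01 − 0.8994)/(1.1119 − 0.8994) = 0.1107/0.2125 = 0.5208
Terminal stock prices: S_u = 127.9, S_d = 103.4
Terminal payoffs (S − K): max(1.868, 0) = 1.868, max(-22.57, 0) = 0
Node 0 (S = 115): V_0 = e^(−0.01)·[0.5208·1.8680 + 0.4792·0.0000] = 0.9631

$0.96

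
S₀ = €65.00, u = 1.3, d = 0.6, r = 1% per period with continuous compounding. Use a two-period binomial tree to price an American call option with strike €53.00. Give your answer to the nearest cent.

€19.12

Risk-neutral probability p = (e^0.01 − 0.6)/(1.3 − 0.6) = 0.4101/0.7000 = 0.5858
Terminal stock prices: S_uu = 109.9, S_ud = 50.7, S_dd = 23.4
Terminal payoffs (S − K): max(56.85, 0) = 56.85, max(-2.3, 0) = 0, max(-29.6, 0) = 0
Node u (S = 84.5): continuation = e^(−0.01)·[0.5858·56.8500 + 0.4142·0.0000] = 32.9706; exercise value = 31.5000 ≤ continuation, so V_u = 32.9706
Node d (S = 39): continuation = e^(−0.01)·[0.5858·0.0000 + 0.4142·0.0000] = 0.0000; exercise value = 0.0000 ≤ continuation, so V_d = 0.0000
Node 0 (S = 65): continuation = e^(−0.01)·[0.5858·32.9706 + 0.4142·0.0000] = 19.1215; exercise value = 12.0000 ≤ continuation, so V_0 = 19.1215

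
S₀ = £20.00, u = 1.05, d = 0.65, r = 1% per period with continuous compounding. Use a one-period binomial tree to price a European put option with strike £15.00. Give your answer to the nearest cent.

Risk-neutral probability p = (e^0.01 − 0.65)/(1.05 − 0.65) = 0.3601/0.4000 = 0.9001
Terminal stock prices: S_u = 21, S_d = 13
Terminal payoffs (K − S): max(-6, 0) = 0, max(2, 0) = 2
Node 0 (S = 20): V_0 = e^(−0.01)·[0.9001·0.0000 + 0.0999·2.0000] = 0.1978

£0.20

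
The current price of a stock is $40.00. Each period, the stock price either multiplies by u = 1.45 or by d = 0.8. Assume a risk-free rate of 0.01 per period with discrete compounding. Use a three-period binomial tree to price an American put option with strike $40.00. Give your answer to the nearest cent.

Risk-neutral probability p = (1 + 0.01 − 0.8)/(1.45 − 0.8) = 0.2100/0.6500 = 0.3231
Terminal stock prices: S_uuu = 121.9, S_uud = 67.28, S_udd = 37.12, S_ddd = 20.48
Terminal payoffs (K − S): max(-81.94, 0) = 0, max(-27.28, 0) = 0, max(2.88, 0) = 2.88, max(19.52, 0) = 19.52
Node uu (S = 84.1): continuation = 1/1.01·[0.3231·0.0000 + 0.6769·0.0000] = 0.0000; exercise value = 0.0000 ≤ continuation, so V_uu = 0.0000
Node ud (S = 46.4): continuation = 1/1.01·[0.3231·0.0000 + 0.6769·2.8800] = 1.9302; exercise value = 0.0000 ≤ continuation, so V_ud = 1.9302
Node dd (S = 25.6): continuation = 1/1.01·[0.3231·2.8800 + 0.6769·19.5200] = 14.0040; exercise value = 14.4000 > continuation, so V_dd = 14.4000 (exercise)
Node u (S = 58): continuation = 1/1.01·[0.3231·0.0000 + 0.6769·1.9302] = 1.2937; exercise value = 0.0000 ≤ continuation, so V_u = 1.2937
Node d (S = 32): continuation = 1/1.01·[0.3231·1.9302 + 0.6769·14.4000] = 10.2686; exercise value = 8.0000 ≤ continuation, so V_d = 10.2686
Node 0 (S = 40): continuation = 1/1.01·[0.3231·1.2937 + 0.6769·10.2686] = 7.2961; exercise value = 0.0000 ≤ continuation, so V_0 = 7.2961

$7.30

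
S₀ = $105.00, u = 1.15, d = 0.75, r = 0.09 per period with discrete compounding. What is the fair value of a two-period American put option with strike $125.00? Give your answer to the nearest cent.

Risk-neutral probability p = (1 + 0.09 − 0.75)/(1.15 − 0.75) = 0.3400/0.4000 = 0.8500
Terminal stock prices: S_uu = 138.9, S_ud = 90.56, S_dd = 59.06
Terminal payoffs (K − S): max(-13.86, 0) = 0, max(34.44, 0) = 34.44, max(65.94, 0) = 65.94
Node u (S = 120.7): continuation = 1/1.09·[0.8500·0.0000 + 0.1500·34.4375] = 4.7391; exercise value = 4.2500 ≤ continuation, so V_u = 4.7391
Node d (S = 78.75): continuation = 1/1.09·[0.8500·34.4375 + 0.1500·65.9375] = 35.9289; exercise value = 46.2500 > continuation, so V_d = 46.2500 (exercise)
Node 0 (S = 105): continuation = 1/1.09·[0.8500·4.7391 + 0.1500·46.2500] = 10.0603; exercise value = 20.0000 > continuation, so V_0 = 20.0000 (exercise)

$20.00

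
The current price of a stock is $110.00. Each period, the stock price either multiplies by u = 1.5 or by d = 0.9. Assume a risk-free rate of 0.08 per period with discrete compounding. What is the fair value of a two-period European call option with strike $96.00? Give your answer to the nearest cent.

Risk-neutral probability p = (1 + 0.08 − 0.9)/(1.5 − 0.9) = 0.1800/0.6000 = 0.3000
Terminal stock prices: S_uu = 247.5, S_ud = 148.5, S_dd = 89.1
Terminal payoffs (S − K): max(151.5, 0) = 151.5, max(52.5, 0) = 52.5, max(-6.9, 0) = 0
Node u (S = 165): V_u = 1/1.08·[0.3000·151.5000 + 0.7000·52.5000] = 76.1111
Node d (S = 99): V_d = 1/1.08·[0.3000·52.5000 + 0.7000·0.0000] = 14.5833
Node 0 (S = 110): V_0 = 1/1.08·[0.3000·76.1111 + 0.7000·14.5833] = 30.5941

$30.59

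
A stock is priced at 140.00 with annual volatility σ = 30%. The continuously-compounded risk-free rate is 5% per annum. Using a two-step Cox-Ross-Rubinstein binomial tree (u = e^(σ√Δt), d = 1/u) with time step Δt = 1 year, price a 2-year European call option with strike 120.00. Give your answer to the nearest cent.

CRR parameters: u = e^(σ√Δt) = e^(0.3·√1) = 1.3499, d = 1/u = 0.7408
Per-period rate: rΔt = 0.05·1 = 0.05, so R = e^0.05 = 1.0513
Risk-neutral probability p = (e^0.05 − 0.7408)/(1.3499 − 0.7408) = 0.3105/0.6090 = 0.5097
Terminal stock prices: S_uu = 255.1, S_ud = 140, S_dd = 76.83
Terminal payoffs (S − K): max(135.1, 0) = 135.1, max(20, 0) = 20, max(-43.17, 0) = 0
Node u (S = 189): V_u = e^(−0.05)·[0.5097·135.0966 + 0.4903·20.0000] = 74.8327
Node d (S = 103.7): V_d = e^(−0.05)·[0.5097·20.0000 + 0.4903·0.0000] = 9.6976
Node 0 (S = 140): V_0 = e^(−0.05)·[0.5097·74.8327 + 0.4903·9.6976] = 40.8074

40.81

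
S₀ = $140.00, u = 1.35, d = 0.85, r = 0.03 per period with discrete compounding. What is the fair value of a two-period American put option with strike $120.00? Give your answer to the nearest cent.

$7.28

Risk-neutral probability p = (1 + 0.03 − 0.85)/(1.35 − 0.85) = 0.1800/0.5000 = 0.3600
Terminal stock prices: S_uu = 255.2, S_ud = 160.7, S_dd = 101.1
Terminal payoffs (K − S): max(-135.2, 0) = 0, max(-40.65, 0) = 0, max(18.85, 0) = 18.85
Node u (S = 189): continuation = 1/1.03·[0.3600·0.0000 + 0.6400·0.0000] = 0.0000; exercise value = 0.0000 ≤ continuation, so V_u = 0.0000
Node d (S = 119): continuation = 1/1.03·[0.3600·0.0000 + 0.6400·18.8500] = 11.7126; exercise value = 1.0000 ≤ continuation, so V_d = 11.7126
Node 0 (S = 140): continuation = 1/1.03·[0.3600·0.0000 + 0.6400·11.7126] = 7.2777; exercise value = 0.0000 ≤ continuation, so V_0 = 7.2777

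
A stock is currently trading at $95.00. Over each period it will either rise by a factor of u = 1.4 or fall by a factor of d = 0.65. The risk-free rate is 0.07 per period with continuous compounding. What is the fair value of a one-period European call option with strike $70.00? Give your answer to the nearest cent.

$33.09

Risk-neutral probability p = (e^0.07 − 0.65)/(1.4 − 0.65) = 0.4225/0.7500 = 0.5633
Terminal stock prices: S_u = 133, S_d = 61.75
Terminal payoffs (S − K): max(63, 0) = 63, max(-8.25, 0) = 0
Node 0 (S = 95): V_0 = e^(−0.07)·[0.5633·63.0000 + 0.4367·0.0000] = 33.0913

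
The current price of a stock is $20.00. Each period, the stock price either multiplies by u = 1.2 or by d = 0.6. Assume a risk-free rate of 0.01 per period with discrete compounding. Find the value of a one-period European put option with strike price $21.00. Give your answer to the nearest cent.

Risk-neutral probability p = (1 + 0.01 − 0.6)/(1.2 − 0.6) = 0.4100/0.6000 = 0.6833
Terminal stock prices: S_u = 24, S_d = 12
Terminal payoffs (K − S): max(-3, 0) = 0, max(9, 0) = 9
Node 0 (S = 20): V_0 = 1/1.01·[0.6833·0.0000 + 0.3167·9.0000] = 2.8218

$2.82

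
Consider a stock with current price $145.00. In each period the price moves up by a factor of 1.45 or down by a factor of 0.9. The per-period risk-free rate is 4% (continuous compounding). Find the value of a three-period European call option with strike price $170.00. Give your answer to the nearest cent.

$17.71

Risk-neutral probability p = (e^0.04 − 0.9)/(1.45 − 0.9) = 0.1408/0.5500 = 0.2560
Terminal stock prices: S_uuu = 442.1, S_uud = 274.4, S_udd = 170.3, S_ddd = 105.7
Terminal payoffs (S − K): max(272.1, 0) = 272.1, max(104.4, 0) = 104.4, max(0.3025, 0) = 0.3025, max(-64.29, 0) = 0
Node uu (S = 304.9): V_uu = e^(−0.04)·[0.2560·272.0506 + 0.7440·104.3763] = 141.5283
Node ud (S = 189.2): V_ud = e^(−0.04)·[0.2560·104.3763 + 0.7440·0.3025] = 25.8908
Node dd (S = 117.5): V_dd = e^(−0.04)·[0.2560·0.3025 + 0.7440·0.0000] = 0.0744
Node u (S = 210.2): V_u = e^(−0.04)·[0.2560·141.5283 + 0.7440·25.8908] = 53.3202
Node d (S = 130.5): V_d = e^(−0.04)·[0.2560·25.8908 + 0.7440·0.0744] = 6.4218
Node 0 (S = 145): V_0 = e^(−0.04)·[0.2560·53.3202 + 0.7440·6.4218] = 17.7061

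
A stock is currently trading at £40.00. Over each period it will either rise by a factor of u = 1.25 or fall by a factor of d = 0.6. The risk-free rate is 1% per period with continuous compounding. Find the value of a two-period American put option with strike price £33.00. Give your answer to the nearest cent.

£3.97

Risk-neutral probability p = (e^0.01 − 0.6)/(1.25 − 0.6) = 0.4101/0.6500 = 0.6308
Terminal stock prices: S_uu = 62.5, S_ud = 30, S_dd = 14.4
Terminal payoffs (K − S): max(-29.5, 0) = 0, max(3, 0) = 3, max(18.6, 0) = 18.6
Node u (S = 50): continuation = e^(−0.01)·[0.6308·0.0000 + 0.3692·3.0000] = 1.0964; exercise value = 0.0000 ≤ continuation, so V_u = 1.0964
Node d (S = 24): continuation = e^(−0.01)·[0.6308·3.0000 + 0.3692·18.6000] = 8.6716; exercise value = 9.0000 > continuation, so V_d = 9.0000 (exercise)
Node 0 (S = 40): continuation = e^(−0.01)·[0.6308·1.0964 + 0.3692·9.0000] = 3.9741; exercise value = 0.0000 ≤ continuation, so V_0 = 3.9741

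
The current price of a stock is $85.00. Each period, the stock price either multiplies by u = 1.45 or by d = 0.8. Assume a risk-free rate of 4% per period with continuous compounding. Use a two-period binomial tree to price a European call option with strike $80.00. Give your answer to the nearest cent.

$20.52

Risk-neutral probability p = (e^0.04 − 0.8)/(1.45 − 0.8) = 0.2408/0.6500 = 0.3705
Terminal stock prices: S_uu = 178.7, S_ud = 98.6, S_dd = 54.4
Terminal payoffs (S − K): max(98.71, 0) = 98.71, max(18.6, 0) = 18.6, max(-25.6, 0) = 0
Node u (S = 123.2): V_u = e^(−0.04)·[0.3705·98.7125 + 0.6295·18.6000] = 46.3868
Node d (S = 68): V_d = e^(−0.04)·[0.3705·18.6000 + 0.6295·0.0000] = 6.6207
Node 0 (S = 85): V_0 = e^(−0.04)·[0.3705·46.3868 + 0.6295·6.6207] = 20.5159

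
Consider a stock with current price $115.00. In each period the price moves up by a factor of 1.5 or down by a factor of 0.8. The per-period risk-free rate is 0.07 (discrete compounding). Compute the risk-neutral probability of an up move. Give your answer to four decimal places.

Risk-neutral probability p = (1 + 0.07 − 0.8)/(1.5 − 0.8) = 0.2700/0.7000 = 0.3857

p = 0.3857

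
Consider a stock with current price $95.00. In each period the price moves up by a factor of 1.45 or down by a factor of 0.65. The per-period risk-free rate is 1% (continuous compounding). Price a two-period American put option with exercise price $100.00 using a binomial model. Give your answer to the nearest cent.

$23.36

Risk-neutral probability p = (e^0.01 − 0.65)/(1.45 − 0.65) = 0.3601/0.8000 = 0.4501
Terminal stock prices: S_uu = 199.7, S_ud = 89.54, S_dd = 40.14
Terminal payoffs (K − S): max(-99.74, 0) = 0, max(10.46, 0) = 10.46, max(59.86, 0) = 59.86
Node u (S = 137.8): continuation = e^(−0.01)·[0.4501·0.0000 + 0.5499·10.4625] = 5.6965; exercise value = 0.0000 ≤ continuation, so V_u = 5.6965
Node d (S = 61.75): continuation = e^(−0.01)·[0.4501·10.4625 + 0.5499·59.8625] = 37.2550; exercise value = 38.2500 > continuation, so V_d = 38.2500 (exercise)
Node 0 (S = 95): continuation = e^(−0.01)·[0.4501·5.6965 + 0.5499·38.2500] = 23.3641; exercise value = 5.0000 ≤ continuation, so V_0 = 23.3641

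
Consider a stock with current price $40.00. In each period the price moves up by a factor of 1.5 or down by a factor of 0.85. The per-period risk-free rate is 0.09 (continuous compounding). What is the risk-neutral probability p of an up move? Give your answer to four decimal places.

p = 0.3757

Risk-neutral probability p = (e^0.09 − 0.85)/(1.5 − 0.85) = 0.2442/0.6500 = 0.3757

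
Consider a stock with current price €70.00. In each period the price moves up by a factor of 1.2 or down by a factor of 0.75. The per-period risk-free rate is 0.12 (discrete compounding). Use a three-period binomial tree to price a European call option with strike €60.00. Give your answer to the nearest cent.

Risk-neutral probability p = (1 + 0.12 − 0.75)/(1.2 − 0.75) = 0.3700/0.4500 = 0.8222
Terminal stock prices: S_uuu = 121, S_uud = 75.6, S_udd = 47.25, S_ddd = 29.53
Terminal payoffs (S − K): max(60.96, 0) = 60.96, max(15.6, 0) = 15.6, max(-12.75, 0) = 0, max(-30.47, 0) = 0
Node uu (S = 100.8): V_uu = 1/1.12·[0.8222·60.9600 + 0.1778·15.6000] = 47.2286
Node ud (S = 63): V_ud = 1/1.12·[0.8222·15.6000 + 0.1778·0.0000] = 11.4524
Node dd (S = 39.38): V_dd = 1/1.12·[0.8222·0.0000 + 0.1778·0.0000] = 0.0000
Node u (S = 84): V_u = 1/1.12·[0.8222·47.2286 + 0.1778·11.4524] = 36.4896
Node d (S = 52.5): V_d = 1/1.12·[0.8222·11.4524 + 0.1778·0.0000] = 8.4075
Node 0 (S = 70): V_0 = 1/1.12·[0.8222·36.4896 + 0.1778·8.4075] = 28.1225

€28.12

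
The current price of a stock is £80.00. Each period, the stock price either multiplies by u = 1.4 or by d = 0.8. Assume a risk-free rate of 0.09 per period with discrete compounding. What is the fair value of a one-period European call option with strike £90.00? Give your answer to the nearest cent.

£9.76

Risk-neutral probability p = (1 + 0.09 − 0.8)/(1.4 − 0.8) = 0.2900/0.6000 = 0.4833
Terminal stock prices: S_u = 112, S_d = 64
Terminal payoffs (S − K): max(22, 0) = 22, max(-26, 0) = 0
Node 0 (S = 80): V_0 = 1/1.09·[0.4833·22.0000 + 0.5167·0.0000] = 9.7554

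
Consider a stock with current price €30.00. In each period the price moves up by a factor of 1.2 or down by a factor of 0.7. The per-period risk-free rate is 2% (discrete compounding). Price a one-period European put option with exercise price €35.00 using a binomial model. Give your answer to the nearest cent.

€4.94

Risk-neutral probability p = (1 + 0.02 − 0.7)/(1.2 − 0.7) = 0.3200/0.5000 = 0.6400
Terminal stock prices: S_u = 36, S_d = 21
Terminal payoffs (K − S): max(-1, 0) = 0, max(14, 0) = 14
Node 0 (S = 30): V_0 = 1/1.02·[0.6400·0.0000 + 0.3600·14.0000] = 4.9412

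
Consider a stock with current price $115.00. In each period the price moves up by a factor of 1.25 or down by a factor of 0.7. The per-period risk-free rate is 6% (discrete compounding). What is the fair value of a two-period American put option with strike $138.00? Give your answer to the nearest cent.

Risk-neutral probability p = (1 + 0.06 − 0.7)/(1.25 − 0.7) = 0.3600/0.5500 = 0.6545
Terminal stock prices: S_uu = 179.7, S_ud = 100.6, S_dd = 56.35
Terminal payoffs (K − S): max(-41.69, 0) = 0, max(37.38, 0) = 37.38, max(81.65, 0) = 81.65
Node u (S = 143.8): continuation = 1/1.06·[0.6545·0.0000 + 0.3455·37.3750] = 12.1805; exercise value = 0.0000 ≤ continuation, so V_u = 12.1805
Node d (S = 80.5): continuation = 1/1.06·[0.6545·37.3750 + 0.3455·81.6500] = 49.6887; exercise value = 57.5000 > continuation, so V_d = 57.5000 (exercise)
Node 0 (S = 115): continuation = 1/1.06·[0.6545·12.1805 + 0.3455·57.5000] = 26.2607; exercise value = 23.0000 ≤ continuation, so V_0 = 26.2607

$26.26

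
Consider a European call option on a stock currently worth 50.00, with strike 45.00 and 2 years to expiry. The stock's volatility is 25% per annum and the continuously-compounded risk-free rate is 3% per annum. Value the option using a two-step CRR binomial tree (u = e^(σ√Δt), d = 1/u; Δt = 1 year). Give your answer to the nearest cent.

CRR parameters: u = e^(σ√Δt) = e^(0.25·√1) = 1.2840, d = 1/u = 0.7788
Per-period rate: rΔt = 0.03·1 = 0.03, so R = e^0.03 = 1.0305
Risk-neutral probability p = (e^0.03 − 0.7788)/(1.2840 − 0.7788) = 0.2517/0.5052 = 0.4981
Terminal stock prices: S_uu = 82.44, S_ud = 50, S_dd = 30.33
Terminal payoffs (S − K): max(37.44, 0) = 37.44, max(5, 0) = 5, max(-14.67, 0) = 0
Node u (S = 64.2): V_u = e^(−0.03)·[0.4981·37.4361 + 0.5019·5.0000] = 20.5312
Node d (S = 38.94): V_d = e^(−0.03)·[0.4981·5.0000 + 0.5019·0.0000] = 2.4169
Node 0 (S = 50): V_0 = e^(−0.03)·[0.4981·20.5312 + 0.5019·2.4169] = 11.1016

11.10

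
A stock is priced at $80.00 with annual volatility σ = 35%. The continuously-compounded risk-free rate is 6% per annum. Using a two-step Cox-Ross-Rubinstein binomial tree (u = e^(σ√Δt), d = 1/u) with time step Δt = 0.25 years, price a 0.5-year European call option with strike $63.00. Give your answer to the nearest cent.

$20.47

CRR parameters: u = e^(σ√Δt) = e^(0.35·√0.25) = 1.1912, d = 1/u = 0.8395
Per-period rate: rΔt = 0.06·0.25 = 0.015, so R = e^0.015 = 1.0151
Risk-neutral probability p = (e^0.015 − 0.8395)/(1.1912 − 0.8395) = 0.1757/0.3518 = 0.4993
Terminal stock prices: S_uu = 113.5, S_ud = 80, S_dd = 56.38
Terminal payoffs (S − K): max(50.53, 0) = 50.53, max(17, 0) = 17, max(-6.625, 0) = 0
Node u (S = 95.3): V_u = e^(−0.015)·[0.4993·50.5254 + 0.5007·17.0000] = 33.2376
Node d (S = 67.16): V_d = e^(−0.015)·[0.4993·17.0000 + 0.5007·0.0000] = 8.3621
Node 0 (S = 80): V_0 = e^(−0.015)·[0.4993·33.2376 + 0.5007·8.3621] = 20.4736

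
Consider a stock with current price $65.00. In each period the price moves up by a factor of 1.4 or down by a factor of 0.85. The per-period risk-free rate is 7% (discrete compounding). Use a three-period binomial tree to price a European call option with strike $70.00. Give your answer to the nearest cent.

Risk-neutral probability p = (1 + 0.07 − 0.85)/(1.4 − 0.85) = 0.2200/0.5500 = 0.4000
Terminal stock prices: S_uuu = 178.4, S_uud = 108.3, S_udd = 65.75, S_ddd = 39.92
Terminal payoffs (S − K): max(108.4, 0) = 108.4, max(38.29, 0) = 38.29, max(-4.253, 0) = 0, max(-30.08, 0) = 0
Node uu (S = 127.4): V_uu = 1/1.07·[0.4000·108.3600 + 0.6000·38.2900] = 61.9794
Node ud (S = 77.35): V_ud = 1/1.07·[0.4000·38.2900 + 0.6000·0.0000] = 14.3140
Node dd (S = 46.96): V_dd = 1/1.07·[0.4000·0.0000 + 0.6000·0.0000] = 0.0000
Node u (S = 91): V_u = 1/1.07·[0.4000·61.9794 + 0.6000·14.3140] = 31.1964
Node d (S = 55.25): V_d = 1/1.07·[0.4000·14.3140 + 0.6000·0.0000] = 5.3510
Node 0 (S = 65): V_0 = 1/1.07·[0.4000·31.1964 + 0.6000·5.3510] = 14.6628

$14.66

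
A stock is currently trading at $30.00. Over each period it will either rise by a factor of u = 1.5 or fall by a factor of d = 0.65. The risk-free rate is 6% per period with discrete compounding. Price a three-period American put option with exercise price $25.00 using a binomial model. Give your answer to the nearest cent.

Risk-neutral probability p = (1 + 0.06 − 0.65)/(1.5 − 0.65) = 0.4100/0.8500 = 0.4824
Terminal stock prices: S_uuu = 101.2, S_uud = 43.88, S_udd = 19.01, S_ddd = 8.239
Terminal payoffs (K − S): max(-76.25, 0) = 0, max(-18.88, 0) = 0, max(5.987, 0) = 5.987, max(16.76, 0) = 16.76
Node uu (S = 67.5): continuation = 1/1.06·[0.4824·0.0000 + 0.5176·0.0000] = 0.0000; exercise value = 0.0000 ≤ continuation, so V_uu = 0.0000
Node ud (S = 29.25): continuation = 1/1.06·[0.4824·0.0000 + 0.5176·5.9875] = 2.9240; exercise value = 0.0000 ≤ continuation, so V_ud = 2.9240
Node dd (S = 12.68): continuation = 1/1.06·[0.4824·5.9875 + 0.5176·16.7613] = 10.9099; exercise value = 12.3250 > continuation, so V_dd = 12.3250 (exercise)
Node u (S = 45): continuation = 1/1.06·[0.4824·0.0000 + 0.5176·2.9240] = 1.4279; exercise value = 0.0000 ≤ continuation, so V_u = 1.4279
Node d (S = 19.5): continuation = 1/1.06·[0.4824·2.9240 + 0.5176·12.3250] = 7.3494; exercise value = 5.5000 ≤ continuation, so V_d = 7.3494
Node 0 (S = 30): continuation = 1/1.06·[0.4824·1.4279 + 0.5176·7.3494] = 4.2388; exercise value = 0.0000 ≤ continuation, so V_0 = 4.2388

$4.24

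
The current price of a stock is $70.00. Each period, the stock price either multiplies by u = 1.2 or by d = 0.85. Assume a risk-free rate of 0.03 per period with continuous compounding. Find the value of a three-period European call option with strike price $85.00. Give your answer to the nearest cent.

$4.74

Risk-neutral probability p = (e^0.03 − 0.85)/(1.2 − 0.85) = 0.1805/0.3500 = 0.5156
Terminal stock prices: S_uuu = 121, S_uud = 85.68, S_udd = 60.69, S_ddd = 42.99
Terminal payoffs (S − K): max(35.96, 0) = 35.96, max(0.68, 0) = 0.68, max(-24.31, 0) = 0, max(-42.01, 0) = 0
Node uu (S = 100.8): V_uu = e^(−0.03)·[0.5156·35.9600 + 0.4844·0.6800] = 18.3121
Node ud (S = 71.4): V_ud = e^(−0.03)·[0.5156·0.6800 + 0.4844·0.0000] = 0.3402
Node dd (S = 50.57): V_dd = e^(−0.03)·[0.5156·0.0000 + 0.4844·0.0000] = 0.0000
Node u (S = 84): V_u = e^(−0.03)·[0.5156·18.3121 + 0.4844·0.3402] = 9.3224
Node d (S = 59.5): V_d = e^(−0.03)·[0.5156·0.3402 + 0.4844·0.0000] = 0.1702
Node 0 (S = 70): V_0 = e^(−0.03)·[0.5156·9.3224 + 0.4844·0.1702] = 4.7444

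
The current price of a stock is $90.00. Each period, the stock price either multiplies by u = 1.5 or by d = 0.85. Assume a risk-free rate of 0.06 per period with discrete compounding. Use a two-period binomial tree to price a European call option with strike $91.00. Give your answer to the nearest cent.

Risk-neutral probability p = (1 + 0.06 − 0.85)/(1.5 − 0.85) = 0.2100/0.6500 = 0.3231
Terminal stock prices: S_uu = 202.5, S_ud = 114.8, S_dd = 65.02
Terminal payoffs (S − K): max(111.5, 0) = 111.5, max(23.75, 0) = 23.75, max(-25.98, 0) = 0
Node u (S = 135): V_u = 1/1.06·[0.3231·111.5000 + 0.6769·23.7500] = 49.1509
Node d (S = 76.5): V_d = 1/1.06·[0.3231·23.7500 + 0.6769·0.0000] = 7.2388
Node 0 (S = 90): V_0 = 1/1.06·[0.3231·49.1509 + 0.6769·7.2388] = 19.6034

$19.60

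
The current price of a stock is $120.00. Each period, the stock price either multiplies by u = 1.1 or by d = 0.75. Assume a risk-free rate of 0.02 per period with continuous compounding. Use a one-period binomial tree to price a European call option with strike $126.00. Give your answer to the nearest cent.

$4.54

Risk-neutral probability p = (e^0.02 − 0.75)/(1.1 − 0.75) = 0.2702/0.3500 = 0.7720
Terminal stock prices: S_u = 132, S_d = 90
Terminal payoffs (S − K): max(6, 0) = 6, max(-36, 0) = 0
Node 0 (S = 120): V_0 = e^(−0.02)·[0.7720·6.0000 + 0.2280·0.0000] = 4.5403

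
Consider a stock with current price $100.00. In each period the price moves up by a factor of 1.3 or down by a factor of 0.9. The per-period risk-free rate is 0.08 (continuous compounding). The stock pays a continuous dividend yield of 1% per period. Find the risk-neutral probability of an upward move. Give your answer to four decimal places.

p = 0.4313

Per-period risk-free factor R = e^0.08 = 1.0833; dividend-adjusted growth = e^(0.08−0.01) = 1.0725.
Risk-neutral probability p = (1.0725 − 0.9)/(1.3 − 0.9) = 0.1725/0.4000 = 0.4313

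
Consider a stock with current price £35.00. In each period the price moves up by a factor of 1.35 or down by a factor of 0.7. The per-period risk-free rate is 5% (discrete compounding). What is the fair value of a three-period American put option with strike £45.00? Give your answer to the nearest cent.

Risk-neutral probability p = (1 + 0.05 − 0.7)/(1.35 − 0.7) = 0.3500/0.6500 = 0.5385
Terminal stock prices: S_uuu = 86.11, S_uud = 44.65, S_udd = 23.15, S_ddd = 12
Terminal payoffs (K − S): max(-41.11, 0) = 0, max(0.3487, 0) = 0.3487, max(21.85, 0) = 21.85, max(33, 0) = 33
Node uu (S = 63.79): continuation = 1/1.05·[0.5385·0.0000 + 0.4615·0.3487] = 0.1533; exercise value = 0.0000 ≤ continuation, so V_uu = 0.1533
Node ud (S = 33.07): continuation = 1/1.05·[0.5385·0.3487 + 0.4615·21.8475] = 9.7821; exercise value = 11.9250 > continuation, so V_ud = 11.9250 (exercise)
Node dd (S = 17.15): continuation = 1/1.05·[0.5385·21.8475 + 0.4615·32.9950] = 25.7071; exercise value = 27.8500 > continuation, so V_dd = 27.8500 (exercise)
Node u (S = 47.25): continuation = 1/1.05·[0.5385·0.1533 + 0.4615·11.9250] = 5.3204; exercise value = 0.0000 ≤ continuation, so V_u = 5.3204
Node d (S = 24.5): continuation = 1/1.05·[0.5385·11.9250 + 0.4615·27.8500] = 18.3571; exercise value = 20.5000 > continuation, so V_d = 20.5000 (exercise)
Node 0 (S = 35): continuation = 1/1.05·[0.5385·5.3204 + 0.4615·20.5000] = 11.7394; exercise value = 10.0000 ≤ continuation, so V_0 = 11.7394

£11.74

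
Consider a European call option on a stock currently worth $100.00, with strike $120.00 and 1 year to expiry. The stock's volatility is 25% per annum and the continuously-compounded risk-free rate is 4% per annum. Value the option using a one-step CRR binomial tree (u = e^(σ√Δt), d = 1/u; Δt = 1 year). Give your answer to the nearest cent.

$4.19

CRR parameters: u = e^(σ√Δt) = e^(0.25·√1) = 1.2840, d = 1/u = 0.7788
Per-period rate: rΔt = 0.04·1 = 0.04, so R = e^0.04 = 1.0408
Risk-neutral probability p = (e^0.04 − 0.7788)/(1.2840 − 0.7788) = 0.2620/0.5052 = 0.5186
Terminal stock prices: S_u = 128.4, S_d = 77.88
Terminal payoffs (S − K): max(8.403, 0) = 8.403, max(-42.12, 0) = 0
Node 0 (S = 100): V_0 = e^(−0.04)·[0.5186·8.4025 + 0.4814·0.0000] = 4.1867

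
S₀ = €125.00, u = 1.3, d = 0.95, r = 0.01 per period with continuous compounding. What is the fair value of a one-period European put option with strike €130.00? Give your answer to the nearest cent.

€9.23

Risk-neutral probability p = (e^0.01 − 0.95)/(1.3 − 0.95) = 0.0601/0.3500 = 0.1716
Terminal stock prices: S_u = 162.5, S_d = 118.8
Terminal payoffs (K − S): max(-32.5, 0) = 0, max(11.25, 0) = 11.25
Node 0 (S = 125): V_0 = e^(−0.01)·[0.1716·0.0000 + 0.8284·11.2500] = 9.2271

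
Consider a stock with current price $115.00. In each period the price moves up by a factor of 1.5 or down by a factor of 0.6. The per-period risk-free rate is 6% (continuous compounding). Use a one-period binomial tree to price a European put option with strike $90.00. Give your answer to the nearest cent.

$9.63

Risk-neutral probability p = (e^0.06 − 0.6)/(1.5 − 0.6) = 0.4618/0.9000 = 0.5132
Terminal stock prices: S_u = 172.5, S_d = 69
Terminal payoffs (K − S): max(-82.5, 0) = 0, max(21, 0) = 21
Node 0 (S = 115): V_0 = e^(−0.06)·[0.5132·0.0000 + 0.4868·21.0000] = 9.6284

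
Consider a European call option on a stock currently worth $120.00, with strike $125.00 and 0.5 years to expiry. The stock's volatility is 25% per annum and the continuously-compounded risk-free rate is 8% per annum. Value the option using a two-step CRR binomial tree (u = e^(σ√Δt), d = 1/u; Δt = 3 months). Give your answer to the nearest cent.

$8.43

CRR parameters: u = e^(σ√Δt) = e^(0.25·√0.25) = 1.1331, d = 1/u = 0.8825
Per-period rate: rΔt = 0.08·0.25 = 0.02, so R = e^0.02 = 1.0202
Risk-neutral probability p = (e^0.02 − 0.8825)/(1.1331 − 0.8825) = 0.1377/0.2507 = 0.5494
Terminal stock prices: S_uu = 154.1, S_ud = 120, S_dd = 93.46
Terminal payoffs (S − K): max(29.08, 0) = 29.08, max(-5, 0) = 0, max(-31.54, 0) = 0
Node u (S = 136): V_u = e^(−0.02)·[0.5494·29.0831 + 0.4506·0.0000] = 15.6614
Node d (S = 105.9): V_d = e^(−0.02)·[0.5494·0.0000 + 0.4506·0.0000] = 0.0000
Node 0 (S = 120): V_0 = e^(−0.02)·[0.5494·15.6614 + 0.4506·0.0000] = 8.4338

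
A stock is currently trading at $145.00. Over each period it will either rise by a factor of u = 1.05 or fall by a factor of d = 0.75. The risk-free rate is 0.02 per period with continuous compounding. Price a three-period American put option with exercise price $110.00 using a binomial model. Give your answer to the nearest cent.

Risk-neutral probability p = (e^0.02 − 0.75)/(1.05 − 0.75) = 0.2702/0.3000 = 0.9007
Terminal stock prices: S_uuu = 167.9, S_uud = 119.9, S_udd = 85.64, S_ddd = 61.17
Terminal payoffs (K − S): max(-57.86, 0) = 0, max(-9.897, 0) = 0, max(24.36, 0) = 24.36, max(48.83, 0) = 48.83
Node uu (S = 159.9): continuation = e^(−0.02)·[0.9007·0.0000 + 0.0993·0.0000] = 0.0000; exercise value = 0.0000 ≤ continuation, so V_uu = 0.0000
Node ud (S = 114.2): continuation = e^(−0.02)·[0.9007·0.0000 + 0.0993·24.3594] = 2.3717; exercise value = 0.0000 ≤ continuation, so V_ud = 2.3717
Node dd (S = 81.56): continuation = e^(−0.02)·[0.9007·24.3594 + 0.0993·48.8281] = 26.2594; exercise value = 28.4375 > continuation, so V_dd = 28.4375 (exercise)
Node u (S = 152.2): continuation = e^(−0.02)·[0.9007·0.0000 + 0.0993·2.3717] = 0.2309; exercise value = 0.0000 ≤ continuation, so V_u = 0.2309
Node d (S = 108.8): continuation = e^(−0.02)·[0.9007·2.3717 + 0.0993·28.4375] = 4.8625; exercise value = 1.2500 ≤ continuation, so V_d = 4.8625
Node 0 (S = 145): continuation = e^(−0.02)·[0.9007·0.2309 + 0.0993·4.8625] = 0.6773; exercise value = 0.0000 ≤ continuation, so V_0 = 0.6773

$0.68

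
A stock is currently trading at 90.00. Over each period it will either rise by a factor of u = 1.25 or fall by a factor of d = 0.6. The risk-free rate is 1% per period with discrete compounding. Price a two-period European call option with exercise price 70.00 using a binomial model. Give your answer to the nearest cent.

Risk-neutral probability p = (1 + 0.01 − 0.6)/(1.25 − 0.6) = 0.4100/0.6500 = 0.6308
Terminal stock prices: S_uu = 140.6, S_ud = 67.5, S_dd = 32.4
Terminal payoffs (S − K): max(70.62, 0) = 70.62, max(-2.5, 0) = 0, max(-37.6, 0) = 0
Node u (S = 112.5): V_u = 1/1.01·[0.6308·70.6250 + 0.3692·0.0000] = 44.1070
Node d (S = 54): V_d = 1/1.01·[0.6308·0.0000 + 0.3692·0.0000] = 0.0000
Node 0 (S = 90): V_0 = 1/1.01·[0.6308·44.1070 + 0.3692·0.0000] = 27.5459

27.55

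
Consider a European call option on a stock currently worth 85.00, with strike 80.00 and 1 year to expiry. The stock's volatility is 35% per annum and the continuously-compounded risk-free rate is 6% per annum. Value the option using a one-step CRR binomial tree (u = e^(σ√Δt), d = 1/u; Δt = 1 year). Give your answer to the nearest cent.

CRR parameters: u = e^(σ√Δt) = e^(0.35·√1) = 1.4191, d = 1/u = 0.7047
Per-period rate: rΔt = 0.06·1 = 0.06, so R = e^0.06 = 1.0618
Risk-neutral probability p = (e^0.06 − 0.7047)/(1.4191 − 0.7047) = 0.3571/0.7144 = 0.4999
Terminal stock prices: S_u = 120.6, S_d = 59.9
Terminal payoffs (S − K): max(40.62, 0) = 40.62, max(-20.1, 0) = 0
Node 0 (S = 85): V_0 = e^(−0.06)·[0.4999·40.6207 + 0.5001·0.0000] = 19.1254

19.13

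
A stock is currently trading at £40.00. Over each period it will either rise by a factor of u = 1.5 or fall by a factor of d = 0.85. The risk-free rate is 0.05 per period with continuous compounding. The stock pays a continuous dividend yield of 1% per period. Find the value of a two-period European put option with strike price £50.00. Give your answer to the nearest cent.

£9.53

Per-period risk-free factor R = e^0.05 = 1.0513; dividend-adjusted growth = e^(0.05−0.01) = 1.0408.
Risk-neutral probability p = (1.0408 − 0.85)/(1.5 − 0.85) = 0.1908/0.6500 = 0.2936
Terminal stock prices: S_uu = 90, S_ud = 51, S_dd = 28.9
Terminal payoffs (K − S): max(-40, 0) = 0, max(-1, 0) = 0, max(21.1, 0) = 21.1
Node u (S = 60): V_u = e^(−0.05)·[0.2936·0.0000 + 0.7064·0.0000] = 0.0000
Node d (S = 34): V_d = e^(−0.05)·[0.2936·0.0000 + 0.7064·21.1000] = 14.1790
Node 0 (S = 40): V_0 = e^(−0.05)·[0.2936·0.0000 + 0.7064·14.1790] = 9.5282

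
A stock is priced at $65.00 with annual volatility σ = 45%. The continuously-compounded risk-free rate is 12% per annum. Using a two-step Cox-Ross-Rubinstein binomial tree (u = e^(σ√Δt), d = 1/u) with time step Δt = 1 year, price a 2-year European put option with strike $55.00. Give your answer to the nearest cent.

$5.04

CRR parameters: u = e^(σ√Δt) = e^(0.45·√1) = 1.5683, d = 1/u = 0.6376
Per-period rate: rΔt = 0.12·1 = 0.12, so R = e^0.12 = 1.1275
Risk-neutral probability p = (e^0.12 − 0.6376)/(1.5683 − 0.6376) = 0.4899/0.9307 = 0.5264
Terminal stock prices: S_uu = 159.9, S_ud = 65, S_dd = 26.43
Terminal payoffs (K − S): max(-104.9, 0) = 0, max(-10, 0) = 0, max(28.57, 0) = 28.57
Node u (S = 101.9): V_u = e^(−0.12)·[0.5264·0.0000 + 0.4736·0.0000] = 0.0000
Node d (S = 41.45): V_d = e^(−0.12)·[0.5264·0.0000 + 0.4736·28.5730] = 12.0031
Node 0 (S = 65): V_0 = e^(−0.12)·[0.5264·0.0000 + 0.4736·12.0031] = 5.0424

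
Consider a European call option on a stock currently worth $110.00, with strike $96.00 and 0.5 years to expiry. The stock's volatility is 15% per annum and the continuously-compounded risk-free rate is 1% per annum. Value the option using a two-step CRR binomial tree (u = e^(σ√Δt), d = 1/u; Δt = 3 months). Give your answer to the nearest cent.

CRR parameters: u = e^(σ√Δt) = e^(0.15·√0.25) = 1.0779, d = 1/u = 0.9277
Per-period rate: rΔt = 0.01·0.25 = 0.0025, so R = e^0.0025 = 1.0025
Risk-neutral probability p = (e^0.0025 − 0.9277)/(1.0779 − 0.9277) = 0.0748/0.1501 = 0.4979
Terminal stock prices: S_uu = 127.8, S_ud = 110, S_dd = 94.68
Terminal payoffs (S − K): max(31.8, 0) = 31.8, max(14, 0) = 14, max(-1.322, 0) = 0
Node u (S = 118.6): V_u = e^(−0.0025)·[0.4979·31.8018 + 0.5021·14.0000] = 22.8070
Node d (S = 102.1): V_d = e^(−0.0025)·[0.4979·14.0000 + 0.5021·0.0000] = 6.9536
Node 0 (S = 110): V_0 = e^(−0.0025)·[0.4979·22.8070 + 0.5021·6.9536] = 14.8104

$14.81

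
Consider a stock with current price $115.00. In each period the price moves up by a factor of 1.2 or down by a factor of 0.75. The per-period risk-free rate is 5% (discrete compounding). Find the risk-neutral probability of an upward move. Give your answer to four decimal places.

p = 0.6667

Risk-neutral probability p = (1 + 0.05 − 0.75)/(1.2 − 0.75) = 0.3000/0.4500 = 0.6667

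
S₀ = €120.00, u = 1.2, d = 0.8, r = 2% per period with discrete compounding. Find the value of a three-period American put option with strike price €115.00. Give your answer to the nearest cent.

€12.23

Risk-neutral probability p = (1 + 0.02 − 0.8)/(1.2 − 0.8) = 0.2200/0.4000 = 0.5500
Terminal stock prices: S_uuu = 207.4, S_uud = 138.2, S_udd = 92.16, S_ddd = 61.44
Terminal payoffs (K − S): max(-92.36, 0) = 0, max(-23.24, 0) = 0, max(22.84, 0) = 22.84, max(53.56, 0) = 53.56
Node uu (S = 172.8): continuation = 1/1.02·[0.5500·0.0000 + 0.4500·0.0000] = 0.0000; exercise value = 0.0000 ≤ continuation, so V_uu = 0.0000
Node ud (S = 115.2): continuation = 1/1.02·[0.5500·0.0000 + 0.4500·22.8400] = 10.0765; exercise value = 0.0000 ≤ continuation, so V_ud = 10.0765
Node dd (S = 76.8): continuation = 1/1.02·[0.5500·22.8400 + 0.4500·53.5600] = 35.9451; exercise value = 38.2000 > continuation, so V_dd = 38.2000 (exercise)
Node u (S = 144): continuation = 1/1.02·[0.5500·0.0000 + 0.4500·10.0765] = 4.4455; exercise value = 0.0000 ≤ continuation, so V_u = 4.4455
Node d (S = 96): continuation = 1/1.02·[0.5500·10.0765 + 0.4500·38.2000] = 22.2863; exercise value = 19.0000 ≤ continuation, so V_d = 22.2863
Node 0 (S = 120): continuation = 1/1.02·[0.5500·4.4455 + 0.4500·22.2863] = 12.2293; exercise value = 0.0000 ≤ continuation, so V_0 = 12.2293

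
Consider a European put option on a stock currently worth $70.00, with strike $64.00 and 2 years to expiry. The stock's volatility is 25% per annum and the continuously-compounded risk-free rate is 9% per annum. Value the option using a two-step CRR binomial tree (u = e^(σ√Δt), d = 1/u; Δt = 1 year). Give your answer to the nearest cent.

CRR parameters: u = e^(σ√Δt) = e^(0.25·√1) = 1.2840, d = 1/u = 0.7788
Per-period rate: rΔt = 0.09·1 = 0.09, so R = e^0.09 = 1.0942
Risk-neutral probability p = (e^0.09 − 0.7788)/(1.2840 − 0.7788) = 0.3154/0.5052 = 0.6242
Terminal stock prices: S_uu = 115.4, S_ud = 70, S_dd = 42.46
Terminal payoffs (K − S): max(-51.41, 0) = 0, max(-6, 0) = 0, max(21.54, 0) = 21.54
Node u (S = 89.88): V_u = e^(−0.09)·[0.6242·0.0000 + 0.3758·0.0000] = 0.0000
Node d (S = 54.52): V_d = e^(−0.09)·[0.6242·0.0000 + 0.3758·21.5429] = 7.3985
Node 0 (S = 70): V_0 = e^(−0.09)·[0.6242·0.0000 + 0.3758·7.3985] = 2.5409

$2.54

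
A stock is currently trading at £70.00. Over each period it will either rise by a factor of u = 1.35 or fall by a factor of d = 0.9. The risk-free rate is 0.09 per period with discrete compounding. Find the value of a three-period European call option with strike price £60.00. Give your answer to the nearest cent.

£25.00

Risk-neutral probability p = (1 + 0.09 − 0.9)/(1.35 − 0.9) = 0.1900/0.4500 = 0.4222
Terminal stock prices: S_uuu = 172.2, S_uud = 114.8, S_udd = 76.55, S_ddd = 51.03
Terminal payoffs (S − K): max(112.2, 0) = 112.2, max(54.82, 0) = 54.82, max(16.55, 0) = 16.55, max(-8.97, 0) = 0
Node uu (S = 127.6): V_uu = 1/1.09·[0.4222·112.2263 + 0.5778·54.8175] = 72.5291
Node ud (S = 85.05): V_ud = 1/1.09·[0.4222·54.8175 + 0.5778·16.5450] = 30.0041
Node dd (S = 56.7): V_dd = 1/1.09·[0.4222·16.5450 + 0.5778·0.0000] = 6.4089
Node u (S = 94.5): V_u = 1/1.09·[0.4222·72.5291 + 0.5778·30.0041] = 43.9992
Node d (S = 63): V_d = 1/1.09·[0.4222·30.0041 + 0.5778·6.4089] = 15.0196
Node 0 (S = 70): V_0 = 1/1.09·[0.4222·43.9992 + 0.5778·15.0196] = 25.0050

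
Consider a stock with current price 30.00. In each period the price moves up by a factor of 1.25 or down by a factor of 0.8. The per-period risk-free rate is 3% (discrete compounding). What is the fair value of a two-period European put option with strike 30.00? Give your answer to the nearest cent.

Risk-neutral probability p = (1 + 0.03 − 0.8)/(1.25 − 0.8) = 0.2300/0.4500 = 0.5111
Terminal stock prices: S_uu = 46.88, S_ud = 30, S_dd = 19.2
Terminal payoffs (K − S): max(-16.88, 0) = 0, max(0, 0) = 0, max(10.8, 0) = 10.8
Node u (S = 37.5): V_u = 1/1.03·[0.5111·0.0000 + 0.4889·0.0000] = 0.0000
Node d (S = 24): V_d = 1/1.03·[0.5111·0.0000 + 0.4889·10.8000] = 5.1262
Node 0 (S = 30): V_0 = 1/1.03·[0.5111·0.0000 + 0.4889·5.1262] = 2.4332

2.43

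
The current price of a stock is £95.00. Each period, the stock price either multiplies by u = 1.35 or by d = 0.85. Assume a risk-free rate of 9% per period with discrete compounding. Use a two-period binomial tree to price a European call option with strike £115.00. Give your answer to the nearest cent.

£11.27

Risk-neutral probability p = (1 + 0.09 − 0.85)/(1.35 − 0.85) = 0.2400/0.5000 = 0.4800
Terminal stock prices: S_uu = 173.1, S_ud = 109, S_dd = 68.64
Terminal payoffs (S − K): max(58.14, 0) = 58.14, max(-5.987, 0) = 0, max(-46.36, 0) = 0
Node u (S = 128.2): V_u = 1/1.09·[0.4800·58.1375 + 0.5200·0.0000] = 25.6018
Node d (S = 80.75): V_d = 1/1.09·[0.4800·0.0000 + 0.5200·0.0000] = 0.0000
Node 0 (S = 95): V_0 = 1/1.09·[0.4800·25.6018 + 0.5200·0.0000] = 11.2742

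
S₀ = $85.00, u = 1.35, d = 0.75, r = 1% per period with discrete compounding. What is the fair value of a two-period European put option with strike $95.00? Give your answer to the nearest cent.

Risk-neutral probability p = (1 + 0.01 − 0.75)/(1.35 − 0.75) = 0.2600/0.6000 = 0.4333
Terminal stock prices: S_uu = 154.9, S_ud = 86.06, S_dd = 47.81
Terminal payoffs (K − S): max(-59.91, 0) = 0, max(8.937, 0) = 8.937, max(47.19, 0) = 47.19
Node u (S = 114.8): V_u = 1/1.01·[0.4333·0.0000 + 0.5667·8.9375] = 5.0144
Node d (S = 63.75): V_d = 1/1.01·[0.4333·8.9375 + 0.5667·47.1875] = 30.3094
Node 0 (S = 85): V_0 = 1/1.01·[0.4333·5.0144 + 0.5667·30.3094] = 19.1567

$19.16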